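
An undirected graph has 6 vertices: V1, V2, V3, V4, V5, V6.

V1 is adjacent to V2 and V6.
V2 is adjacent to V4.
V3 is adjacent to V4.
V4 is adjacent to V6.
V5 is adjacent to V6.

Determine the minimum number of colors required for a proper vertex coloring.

2

V5 and V6 are adjacent, so at least 2 colors are needed.
2 colors suffice: color red → {V2, V3, V6}; color blue → {V1, V4, V5}. Every edge joins two different colors.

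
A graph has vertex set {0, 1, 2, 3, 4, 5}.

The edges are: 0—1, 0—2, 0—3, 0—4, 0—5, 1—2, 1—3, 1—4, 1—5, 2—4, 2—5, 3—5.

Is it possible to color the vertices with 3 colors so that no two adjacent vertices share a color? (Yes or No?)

No

0, 1, 2, 5 form a clique, so at least 4 colors are needed.
So 3 colors are not enough.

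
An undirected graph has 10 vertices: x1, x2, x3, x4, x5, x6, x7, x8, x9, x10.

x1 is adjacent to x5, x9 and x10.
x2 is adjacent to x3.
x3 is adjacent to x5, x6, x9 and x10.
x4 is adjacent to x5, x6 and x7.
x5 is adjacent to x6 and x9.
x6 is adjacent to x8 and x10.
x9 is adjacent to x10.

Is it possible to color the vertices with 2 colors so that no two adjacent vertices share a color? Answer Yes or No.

x4, x5, x6 are pairwise adjacent, so at least 3 colors are needed.
So 2 colors are not enough.

No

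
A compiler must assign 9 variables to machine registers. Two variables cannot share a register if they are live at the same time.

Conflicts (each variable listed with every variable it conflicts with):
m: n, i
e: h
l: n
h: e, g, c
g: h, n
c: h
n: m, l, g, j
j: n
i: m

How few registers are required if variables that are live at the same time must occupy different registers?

2

m and i conflict, so at least 2 registers are needed.
2 registers suffice: m=2, e=2, l=2, h=1, g=2, c=2, n=1, j=2, i=1. No two conflicting variables share a register.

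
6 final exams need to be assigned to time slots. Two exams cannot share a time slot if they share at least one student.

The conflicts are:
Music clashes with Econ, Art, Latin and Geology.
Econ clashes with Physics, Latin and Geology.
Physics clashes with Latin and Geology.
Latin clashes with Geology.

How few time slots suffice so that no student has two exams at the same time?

4

Music, Econ, Latin, Geology all conflict with each other, so at least 4 time slots are needed.
Using 4 time slots: Music=2, Econ=3, Art=1, Physics=2, Latin=4, Geology=1. Each listed conflict is separated.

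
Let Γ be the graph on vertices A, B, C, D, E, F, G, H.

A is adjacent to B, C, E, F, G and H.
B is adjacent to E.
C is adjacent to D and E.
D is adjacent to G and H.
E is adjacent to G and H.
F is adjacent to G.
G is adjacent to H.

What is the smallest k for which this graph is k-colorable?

A, E, G, H are mutually adjacent (a clique of size 4), so at least 4 colors are needed.
4 colors suffice: color 1 → {A, D}; color 2 → {B, C, G}; color 3 → {E, F}; color 4 → {H}. Every edge joins two different colors.

4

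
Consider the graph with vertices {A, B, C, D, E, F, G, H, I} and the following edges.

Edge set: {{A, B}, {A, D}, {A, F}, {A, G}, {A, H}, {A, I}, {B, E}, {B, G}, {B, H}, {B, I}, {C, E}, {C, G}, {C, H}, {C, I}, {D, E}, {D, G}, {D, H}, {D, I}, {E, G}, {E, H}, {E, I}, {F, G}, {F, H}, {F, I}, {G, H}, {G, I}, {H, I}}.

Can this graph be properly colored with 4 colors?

C, E, G, H, I are pairwise adjacent (a clique of size 5), so at least 5 colors are needed.
So 4 colors are not enough.

No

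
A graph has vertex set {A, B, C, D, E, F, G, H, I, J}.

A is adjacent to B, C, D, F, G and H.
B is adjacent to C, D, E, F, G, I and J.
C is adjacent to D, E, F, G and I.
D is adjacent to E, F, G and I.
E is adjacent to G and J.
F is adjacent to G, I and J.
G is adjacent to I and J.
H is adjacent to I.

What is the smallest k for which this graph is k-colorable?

B, C, D, F, G, I are mutually adjacent (a clique of size 6), so at least 6 colors are needed.
6 colors suffice: A=6, B=2, C=4, D=5, E=3, F=3, G=1, H=1, I=6, J=4. Each edge has distinct colors on its endpoints.

6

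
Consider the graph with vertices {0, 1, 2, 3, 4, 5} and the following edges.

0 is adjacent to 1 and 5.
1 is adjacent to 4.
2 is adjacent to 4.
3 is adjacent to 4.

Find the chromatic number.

2 and 4 are adjacent, so at least 2 colors are needed.
One proper 2-coloring: 0=a, 1=b, 2=b, 3=b, 4=a, 5=b. No two adjacent vertices share a color.

2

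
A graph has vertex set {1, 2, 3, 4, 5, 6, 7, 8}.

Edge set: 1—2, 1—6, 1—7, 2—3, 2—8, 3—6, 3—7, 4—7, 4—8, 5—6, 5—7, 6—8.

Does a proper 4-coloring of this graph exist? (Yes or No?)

Yes

The chromatic number is 3. The cycle 7-4-8-2-1-7 has odd length 5, so it cannot be 2-colored; at least 3 colors are needed.
One proper 3-coloring: 1=blue, 2=red, 3=blue, 4=green, 5=blue, 6=red, 7=red, 8=blue.
Since 4 ≥ 3, a proper 4-coloring certainly exists.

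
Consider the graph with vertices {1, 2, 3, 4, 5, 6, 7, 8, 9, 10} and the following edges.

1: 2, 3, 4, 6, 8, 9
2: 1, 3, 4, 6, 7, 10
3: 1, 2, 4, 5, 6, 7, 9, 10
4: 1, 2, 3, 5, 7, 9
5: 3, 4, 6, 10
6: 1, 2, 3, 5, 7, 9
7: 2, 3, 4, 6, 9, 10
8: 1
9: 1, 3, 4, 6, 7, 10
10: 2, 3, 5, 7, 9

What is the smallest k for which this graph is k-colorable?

2, 3, 6, 7 are mutually adjacent (a clique of size 4), so at least 4 colors are needed.
4 colors suffice: color a → {3, 8}; color b → {2, 5, 9}; color c → {4, 6, 10}; color d → {1, 7}. Each edge has distinct colors on its endpoints.

4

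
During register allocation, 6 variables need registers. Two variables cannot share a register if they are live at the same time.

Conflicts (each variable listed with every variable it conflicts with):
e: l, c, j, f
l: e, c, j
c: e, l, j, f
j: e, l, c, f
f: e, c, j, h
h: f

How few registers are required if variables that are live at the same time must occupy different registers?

4

e, c, j, f are mutually in conflict, so at least 4 registers are needed.
A valid assignment using 4 registers: e=2, l=3, c=4, j=1, f=3, h=1. Each listed conflict is separated.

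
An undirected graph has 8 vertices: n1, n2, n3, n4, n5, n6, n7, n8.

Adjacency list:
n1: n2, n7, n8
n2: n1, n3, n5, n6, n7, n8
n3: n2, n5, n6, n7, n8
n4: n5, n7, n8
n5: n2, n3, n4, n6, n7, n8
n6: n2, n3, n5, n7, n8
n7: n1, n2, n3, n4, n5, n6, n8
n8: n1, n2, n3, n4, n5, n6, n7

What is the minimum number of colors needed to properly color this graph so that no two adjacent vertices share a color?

n2, n3, n5, n6, n7, n8 are mutually adjacent (a clique of size 6), so at least 6 colors are needed.
6 colors suffice: color 1 → {n8}; color 2 → {n7}; color 3 → {n2, n4}; color 4 → {n1, n5}; color 5 → {n3}; color 6 → {n6}. Each edge has distinct colors on its endpoints.

6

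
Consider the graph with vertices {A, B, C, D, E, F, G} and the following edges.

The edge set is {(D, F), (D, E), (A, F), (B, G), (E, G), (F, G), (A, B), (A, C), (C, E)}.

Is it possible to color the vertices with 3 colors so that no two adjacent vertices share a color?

The chromatic number is 3. The cycle F-A-C-E-D-F has odd length 5, so it cannot be 2-colored; at least 3 colors are needed.
3 colors suffice: color 1 → {B, E, F}; color 2 → {A, D, G}; color 3 → {C}.
That is already a proper 3-coloring.

Yes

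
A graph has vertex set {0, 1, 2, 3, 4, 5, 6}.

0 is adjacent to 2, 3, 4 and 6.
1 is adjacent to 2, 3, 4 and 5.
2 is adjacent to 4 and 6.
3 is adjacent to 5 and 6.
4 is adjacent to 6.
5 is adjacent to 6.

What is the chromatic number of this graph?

0, 2, 4, 6 are pairwise adjacent (a clique of size 4), so at least 4 colors are needed.
4 colors suffice: color a → {1, 6}; color b → {2, 3}; color c → {0, 5}; color d → {4}. No two adjacent vertices share a color.

4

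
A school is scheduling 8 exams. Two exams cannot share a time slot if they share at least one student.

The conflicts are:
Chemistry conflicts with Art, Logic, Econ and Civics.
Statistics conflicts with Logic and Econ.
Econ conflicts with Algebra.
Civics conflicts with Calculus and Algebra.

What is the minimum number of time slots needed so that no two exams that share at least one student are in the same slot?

Statistics and Econ conflict, so at least 2 time slots are needed.
2 time slots suffice: time slot 1 → {Chemistry, Statistics, Calculus, Algebra}; time slot 2 → {Art, Logic, Econ, Civics}. Every pair that conflicts lands in different time slots.

2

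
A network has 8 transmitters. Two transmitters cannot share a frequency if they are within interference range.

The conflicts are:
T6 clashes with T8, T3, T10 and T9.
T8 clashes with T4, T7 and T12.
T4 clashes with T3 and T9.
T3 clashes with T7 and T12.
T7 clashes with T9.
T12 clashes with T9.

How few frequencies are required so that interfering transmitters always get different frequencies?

T8 and T12 conflict, so at least 2 frequencies are needed.
2 frequencies suffice: frequency 1 → {T8, T3, T10, T9}; frequency 2 → {T6, T4, T7, T12}. No two conflicting transmitters share a frequency.

2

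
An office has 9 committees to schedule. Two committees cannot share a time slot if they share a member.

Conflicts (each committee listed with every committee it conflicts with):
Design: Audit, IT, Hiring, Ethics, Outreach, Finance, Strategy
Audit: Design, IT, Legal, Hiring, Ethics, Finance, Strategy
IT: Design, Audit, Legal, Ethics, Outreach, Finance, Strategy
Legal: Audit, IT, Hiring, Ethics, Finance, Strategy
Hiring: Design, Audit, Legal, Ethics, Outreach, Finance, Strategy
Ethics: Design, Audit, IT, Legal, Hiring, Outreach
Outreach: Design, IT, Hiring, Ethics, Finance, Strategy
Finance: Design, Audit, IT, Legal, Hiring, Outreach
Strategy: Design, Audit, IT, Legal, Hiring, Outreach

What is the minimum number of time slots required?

Design, Audit, Hiring, Strategy pairwise conflict, so at least 4 time slots are needed.
4 time slots suffice: time slot 1 → {IT, Hiring}; time slot 2 → {Design, Legal}; time slot 3 → {Audit, Outreach}; time slot 4 → {Ethics, Finance, Strategy}. Every pair that conflicts lands in different time slots.

4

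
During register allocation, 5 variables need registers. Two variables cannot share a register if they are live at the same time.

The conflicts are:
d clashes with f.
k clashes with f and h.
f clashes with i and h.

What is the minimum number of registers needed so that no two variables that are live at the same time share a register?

k, f, h pairwise conflict, so at least 3 registers are needed.
3 registers suffice: register 1 → {f}; register 2 → {d, k, i}; register 3 → {h}. No two conflicting variables share a register.

3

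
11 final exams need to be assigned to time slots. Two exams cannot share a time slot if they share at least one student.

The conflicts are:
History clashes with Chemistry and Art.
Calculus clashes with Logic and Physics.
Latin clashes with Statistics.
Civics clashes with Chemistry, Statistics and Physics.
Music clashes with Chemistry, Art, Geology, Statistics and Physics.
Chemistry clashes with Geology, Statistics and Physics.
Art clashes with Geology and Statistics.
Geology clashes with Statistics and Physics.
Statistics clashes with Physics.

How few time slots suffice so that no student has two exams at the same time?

Music, Chemistry, Geology, Statistics, Physics pairwise conflict, so at least 5 time slots are needed.
Using 5 time slots: History=1, Calculus=1, Latin=2, Civics=4, Music=5, Chemistry=2, Logic=2, Art=2, Geology=4, Statistics=1, Physics=3. Every pair that conflicts lands in different time slots.

5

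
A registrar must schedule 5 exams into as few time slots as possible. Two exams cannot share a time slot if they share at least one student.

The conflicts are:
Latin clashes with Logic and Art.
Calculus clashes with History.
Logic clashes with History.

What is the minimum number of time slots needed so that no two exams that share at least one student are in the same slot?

Logic and History conflict, so at least 2 time slots are needed.
Using 2 time slots: Latin=2, Calculus=1, Logic=1, History=2, Art=1. No two conflicting exams share a time slot.

2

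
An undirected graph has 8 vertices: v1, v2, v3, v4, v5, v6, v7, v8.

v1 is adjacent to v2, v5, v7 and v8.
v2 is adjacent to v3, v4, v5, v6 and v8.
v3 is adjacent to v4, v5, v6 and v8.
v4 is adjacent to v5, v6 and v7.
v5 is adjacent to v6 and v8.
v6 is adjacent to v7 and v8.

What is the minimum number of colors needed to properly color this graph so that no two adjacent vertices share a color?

v2, v3, v5, v6, v8 form a clique, so at least 5 colors are needed.
One proper 5-coloring: v1=G, v2=B, v3=Y, v4=P, v5=R, v6=G, v7=R, v8=P. Each edge has distinct colors on its endpoints.

5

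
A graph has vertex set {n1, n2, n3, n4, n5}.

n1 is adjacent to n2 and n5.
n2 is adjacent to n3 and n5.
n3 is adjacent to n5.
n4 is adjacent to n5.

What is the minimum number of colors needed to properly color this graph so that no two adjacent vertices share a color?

n1, n2, n5 form a triangle, so at least 3 colors are needed.
3 colors suffice: color R → {n5}; color B → {n2, n4}; color G → {n1, n3}. Every edge joins two different colors.

3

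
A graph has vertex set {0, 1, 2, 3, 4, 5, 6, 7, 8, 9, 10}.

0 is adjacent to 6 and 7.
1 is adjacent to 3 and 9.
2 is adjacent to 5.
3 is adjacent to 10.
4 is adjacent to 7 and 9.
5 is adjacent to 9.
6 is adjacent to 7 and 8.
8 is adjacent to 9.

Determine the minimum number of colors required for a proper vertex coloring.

3

0, 6, 7 are pairwise adjacent, so at least 3 colors are needed.
3 colors suffice: color red → {2, 3, 6, 9}; color blue → {1, 5, 7, 8, 10}; color green → {0, 4}. Each edge has distinct colors on its endpoints.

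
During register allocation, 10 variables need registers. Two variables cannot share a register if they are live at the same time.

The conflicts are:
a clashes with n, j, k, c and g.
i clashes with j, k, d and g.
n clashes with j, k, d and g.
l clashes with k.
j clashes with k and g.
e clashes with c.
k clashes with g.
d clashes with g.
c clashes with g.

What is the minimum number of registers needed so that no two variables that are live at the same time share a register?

5

a, n, j, k, g all conflict with each other, so at least 5 registers are needed.
5 registers suffice: register 1 → {l, e, g}; register 2 → {k, d, c}; register 3 → {j}; register 4 → {i, n}; register 5 → {a}. Every pair that conflicts lands in different registers.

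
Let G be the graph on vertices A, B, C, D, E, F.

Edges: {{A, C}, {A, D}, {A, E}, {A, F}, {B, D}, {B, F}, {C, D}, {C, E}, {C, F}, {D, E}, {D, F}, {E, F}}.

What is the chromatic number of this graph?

5

A, C, D, E, F are mutually adjacent (a clique of size 5), so at least 5 colors are needed.
5 colors suffice: color 1 → {D}; color 2 → {F}; color 3 → {B, E}; color 4 → {A}; color 5 → {C}. Each edge has distinct colors on its endpoints.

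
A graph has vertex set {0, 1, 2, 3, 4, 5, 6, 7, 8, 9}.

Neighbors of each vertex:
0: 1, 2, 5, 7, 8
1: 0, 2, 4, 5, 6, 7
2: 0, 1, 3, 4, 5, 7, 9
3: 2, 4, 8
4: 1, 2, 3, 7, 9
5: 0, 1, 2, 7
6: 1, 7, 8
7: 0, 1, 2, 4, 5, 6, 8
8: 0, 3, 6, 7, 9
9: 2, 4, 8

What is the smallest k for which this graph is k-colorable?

0, 1, 2, 5, 7 are pairwise adjacent (a clique of size 5), so at least 5 colors are needed.
One proper 5-coloring: 0=yellow, 1=green, 2=red, 3=blue, 4=yellow, 5=purple, 6=yellow, 7=blue, 8=red, 9=blue. No two adjacent vertices share a color.

5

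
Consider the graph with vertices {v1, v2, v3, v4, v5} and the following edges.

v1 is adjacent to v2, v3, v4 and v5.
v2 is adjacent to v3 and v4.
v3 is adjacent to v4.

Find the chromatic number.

4

v1, v2, v3, v4 form a clique, so at least 4 colors are needed.
4 colors suffice: color 1 → {v1}; color 2 → {v4, v5}; color 3 → {v2}; color 4 → {v3}. No two adjacent vertices share a color.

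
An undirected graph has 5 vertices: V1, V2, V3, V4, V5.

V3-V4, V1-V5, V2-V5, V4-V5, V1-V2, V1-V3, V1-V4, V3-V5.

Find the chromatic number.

4

V1, V3, V4, V5 are pairwise adjacent (a clique of size 4), so at least 4 colors are needed.
4 colors suffice: color 1 → {V5}; color 2 → {V1}; color 3 → {V2, V4}; color 4 → {V3}. Each edge has distinct colors on its endpoints.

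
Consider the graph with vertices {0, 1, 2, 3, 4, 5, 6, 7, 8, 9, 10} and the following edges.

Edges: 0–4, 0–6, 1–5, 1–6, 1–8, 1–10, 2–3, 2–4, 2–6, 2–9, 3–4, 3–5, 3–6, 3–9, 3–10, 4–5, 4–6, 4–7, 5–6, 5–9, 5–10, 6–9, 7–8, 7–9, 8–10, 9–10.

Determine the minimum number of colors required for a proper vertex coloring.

4

3, 4, 5, 6 are mutually adjacent (a clique of size 4), so at least 4 colors are needed.
4 colors suffice: color red → {6, 7, 10}; color blue → {1, 4, 9}; color green → {0, 3, 8}; color yellow → {2, 5}. Each edge has distinct colors on its endpoints.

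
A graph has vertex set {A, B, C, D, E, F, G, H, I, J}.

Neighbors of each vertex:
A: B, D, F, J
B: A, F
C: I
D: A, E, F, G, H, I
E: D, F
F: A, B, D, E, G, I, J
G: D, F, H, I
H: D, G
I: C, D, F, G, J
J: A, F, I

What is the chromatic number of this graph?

4

D, F, G, I are mutually adjacent (a clique of size 4), so at least 4 colors are needed.
One proper 4-coloring: A=green, B=blue, C=red, D=blue, E=green, F=red, G=yellow, H=red, I=green, J=blue. Each edge has distinct colors on its endpoints.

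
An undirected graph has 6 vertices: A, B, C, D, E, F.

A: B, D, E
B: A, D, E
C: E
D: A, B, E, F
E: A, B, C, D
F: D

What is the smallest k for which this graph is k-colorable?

4

A, B, D, E are mutually adjacent (a clique of size 4), so at least 4 colors are needed.
A valid assignment using 4 colors: A=4, B=3, C=2, D=2, E=1, F=1. No two adjacent vertices share a color.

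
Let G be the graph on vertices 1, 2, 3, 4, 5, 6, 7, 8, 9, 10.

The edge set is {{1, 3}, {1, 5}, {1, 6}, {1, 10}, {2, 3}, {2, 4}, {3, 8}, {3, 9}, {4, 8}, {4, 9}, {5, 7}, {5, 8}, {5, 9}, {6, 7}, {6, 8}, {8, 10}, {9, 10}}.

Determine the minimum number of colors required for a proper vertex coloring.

1 and 5 are adjacent, so at least 2 colors are needed.
2 colors suffice: color a → {1, 2, 7, 8, 9}; color b → {3, 4, 5, 6, 10}. Each edge has distinct colors on its endpoints.

2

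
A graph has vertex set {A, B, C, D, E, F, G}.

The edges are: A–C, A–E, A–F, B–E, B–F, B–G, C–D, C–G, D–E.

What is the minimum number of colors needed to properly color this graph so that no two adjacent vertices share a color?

3

The cycle B-E-A-C-G-B has odd length 5, so it cannot be 2-colored; at least 3 colors are needed.
3 colors suffice: color red → {A, B, D}; color blue → {C, E, F}; color green → {G}. Each edge has distinct colors on its endpoints.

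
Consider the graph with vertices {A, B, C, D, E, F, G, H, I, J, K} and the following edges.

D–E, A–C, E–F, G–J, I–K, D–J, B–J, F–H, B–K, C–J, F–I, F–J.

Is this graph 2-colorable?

No

The cycle B-K-I-F-J-B has odd length 5, so it cannot be 2-colored; at least 3 colors are needed.
So 2 colors are not enough.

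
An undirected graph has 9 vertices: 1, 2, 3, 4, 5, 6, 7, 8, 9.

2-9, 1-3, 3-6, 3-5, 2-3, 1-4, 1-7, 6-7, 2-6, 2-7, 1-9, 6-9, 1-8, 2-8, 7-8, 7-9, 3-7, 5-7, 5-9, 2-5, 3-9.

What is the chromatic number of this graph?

5

2, 3, 5, 7, 9 are pairwise adjacent (a clique of size 5), so at least 5 colors are needed.
A valid assignment using 5 colors: 1=c, 2=c, 3=d, 4=a, 5=e, 6=e, 7=a, 8=b, 9=b. Each edge has distinct colors on its endpoints.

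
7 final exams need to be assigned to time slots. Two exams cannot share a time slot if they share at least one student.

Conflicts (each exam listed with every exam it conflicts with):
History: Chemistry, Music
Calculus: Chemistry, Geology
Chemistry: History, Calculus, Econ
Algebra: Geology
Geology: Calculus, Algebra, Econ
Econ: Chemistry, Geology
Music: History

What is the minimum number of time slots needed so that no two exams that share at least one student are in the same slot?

2

History and Music conflict, so at least 2 time slots are needed.
2 time slots suffice: History=2, Calculus=2, Chemistry=1, Algebra=2, Geology=1, Econ=2, Music=1. Each listed conflict is separated.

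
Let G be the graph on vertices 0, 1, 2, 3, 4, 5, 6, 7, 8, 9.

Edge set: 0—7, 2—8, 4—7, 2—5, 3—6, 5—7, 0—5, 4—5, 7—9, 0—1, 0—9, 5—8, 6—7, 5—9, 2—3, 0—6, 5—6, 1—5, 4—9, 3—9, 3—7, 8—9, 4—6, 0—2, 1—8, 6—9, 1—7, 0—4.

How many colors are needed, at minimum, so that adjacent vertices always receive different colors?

6

0, 4, 5, 6, 7, 9 are mutually adjacent (a clique of size 6), so at least 6 colors are needed.
6 colors suffice: 0=green, 1=blue, 2=blue, 3=red, 4=orange, 5=red, 6=purple, 7=yellow, 8=green, 9=blue. Each edge has distinct colors on its endpoints.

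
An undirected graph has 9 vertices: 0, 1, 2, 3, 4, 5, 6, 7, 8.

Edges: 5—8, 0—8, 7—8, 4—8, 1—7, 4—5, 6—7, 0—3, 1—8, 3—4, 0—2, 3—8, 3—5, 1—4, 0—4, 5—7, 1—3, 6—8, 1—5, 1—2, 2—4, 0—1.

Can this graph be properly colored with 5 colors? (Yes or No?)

The chromatic number is 5. 0, 1, 3, 4, 8 form a clique, so at least 5 colors are needed.
One proper 5-coloring: 0=yellow, 1=red, 2=blue, 3=purple, 4=green, 5=yellow, 6=red, 7=green, 8=blue.
That is already a proper 5-coloring.

Yes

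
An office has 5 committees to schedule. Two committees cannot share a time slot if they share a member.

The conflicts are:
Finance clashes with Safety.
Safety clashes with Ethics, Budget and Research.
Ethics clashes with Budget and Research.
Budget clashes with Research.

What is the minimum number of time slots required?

4

Safety, Ethics, Budget, Research are mutually in conflict, so at least 4 time slots are needed.
4 time slots suffice: time slot 1 → {Safety}; time slot 2 → {Finance, Budget}; time slot 3 → {Ethics}; time slot 4 → {Research}. Each listed conflict is separated.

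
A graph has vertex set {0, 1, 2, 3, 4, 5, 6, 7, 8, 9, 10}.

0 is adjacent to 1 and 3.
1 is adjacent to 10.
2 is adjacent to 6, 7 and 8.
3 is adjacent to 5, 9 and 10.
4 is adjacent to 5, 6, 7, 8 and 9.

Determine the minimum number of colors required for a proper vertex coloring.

2

4 and 6 are adjacent, so at least 2 colors are needed.
2 colors suffice: 0=blue, 1=red, 2=red, 3=red, 4=red, 5=blue, 6=blue, 7=blue, 8=blue, 9=blue, 10=blue. Each edge has distinct colors on its endpoints.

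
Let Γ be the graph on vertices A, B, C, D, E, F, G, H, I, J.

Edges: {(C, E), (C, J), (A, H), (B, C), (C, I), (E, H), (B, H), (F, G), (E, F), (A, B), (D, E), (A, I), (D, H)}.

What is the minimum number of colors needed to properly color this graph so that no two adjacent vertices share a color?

A, B, H form a triangle, so at least 3 colors are needed.
A valid assignment using 3 colors: A=green, B=red, C=blue, D=green, E=red, F=blue, G=red, H=blue, I=red, J=red. Every edge joins two different colors.

3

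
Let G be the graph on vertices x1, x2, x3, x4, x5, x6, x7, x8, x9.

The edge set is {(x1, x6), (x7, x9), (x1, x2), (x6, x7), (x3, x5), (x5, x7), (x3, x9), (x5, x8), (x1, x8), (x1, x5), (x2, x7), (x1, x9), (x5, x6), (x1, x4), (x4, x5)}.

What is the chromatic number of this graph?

3

x5, x6, x7 form a triangle, so at least 3 colors are needed.
One proper 3-coloring: x1=B, x2=R, x3=B, x4=G, x5=R, x6=G, x7=B, x8=G, x9=R. Each edge has distinct colors on its endpoints.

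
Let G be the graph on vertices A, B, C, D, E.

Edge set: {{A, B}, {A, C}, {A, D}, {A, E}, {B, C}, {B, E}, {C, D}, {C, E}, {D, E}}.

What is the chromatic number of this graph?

A, C, D, E form a clique, so at least 4 colors are needed.
One proper 4-coloring: A=1, B=4, C=2, D=4, E=3. No two adjacent vertices share a color.

4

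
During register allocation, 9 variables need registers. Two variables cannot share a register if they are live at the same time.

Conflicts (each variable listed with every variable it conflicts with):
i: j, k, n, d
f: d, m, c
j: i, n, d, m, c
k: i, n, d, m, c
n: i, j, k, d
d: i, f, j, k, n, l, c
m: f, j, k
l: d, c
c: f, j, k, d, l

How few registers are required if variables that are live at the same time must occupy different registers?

i, j, n, d are mutually in conflict, so at least 4 registers are needed.
4 registers suffice: register 1 → {d, m}; register 2 → {f, j, k, l}; register 3 → {i, c}; register 4 → {n}. Every pair that conflicts lands in different registers.

4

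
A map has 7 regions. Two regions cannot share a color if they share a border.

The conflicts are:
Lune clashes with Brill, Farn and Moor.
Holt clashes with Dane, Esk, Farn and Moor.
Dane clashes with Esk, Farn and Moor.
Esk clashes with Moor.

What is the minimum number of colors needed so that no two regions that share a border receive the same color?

4

Holt, Dane, Esk, Moor pairwise conflict, so at least 4 colors are needed.
One proper 4-coloring: Lune=1, Holt=1, Dane=3, Esk=4, Brill=2, Farn=2, Moor=2. Every pair that conflicts lands in different colors.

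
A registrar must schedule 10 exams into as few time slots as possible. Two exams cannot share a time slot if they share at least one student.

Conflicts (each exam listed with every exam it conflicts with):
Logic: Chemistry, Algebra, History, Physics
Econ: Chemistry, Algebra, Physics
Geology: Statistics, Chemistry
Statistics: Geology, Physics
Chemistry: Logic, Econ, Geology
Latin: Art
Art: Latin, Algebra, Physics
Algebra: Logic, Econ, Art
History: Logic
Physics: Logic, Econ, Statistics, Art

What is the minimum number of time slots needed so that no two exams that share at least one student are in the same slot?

The cycle Statistics-Physics-Logic-Chemistry-Geology-Statistics has odd length 5, so it cannot be 2-colored; at least 3 time slots are needed.
Using 3 time slots: Logic=1, Econ=1, Geology=1, Statistics=3, Chemistry=2, Latin=2, Art=1, Algebra=2, History=2, Physics=2. Every pair that conflicts lands in different time slots.

3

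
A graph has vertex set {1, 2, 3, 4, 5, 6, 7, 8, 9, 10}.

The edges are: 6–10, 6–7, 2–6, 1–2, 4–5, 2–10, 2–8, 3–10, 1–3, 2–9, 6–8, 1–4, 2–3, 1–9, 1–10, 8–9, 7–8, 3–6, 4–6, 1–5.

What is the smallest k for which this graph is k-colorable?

1, 2, 3, 10 form a clique, so at least 4 colors are needed.
4 colors suffice: color a → {1, 6}; color b → {2, 4, 7}; color c → {3, 5, 8}; color d → {9, 10}. Every edge joins two different colors.

4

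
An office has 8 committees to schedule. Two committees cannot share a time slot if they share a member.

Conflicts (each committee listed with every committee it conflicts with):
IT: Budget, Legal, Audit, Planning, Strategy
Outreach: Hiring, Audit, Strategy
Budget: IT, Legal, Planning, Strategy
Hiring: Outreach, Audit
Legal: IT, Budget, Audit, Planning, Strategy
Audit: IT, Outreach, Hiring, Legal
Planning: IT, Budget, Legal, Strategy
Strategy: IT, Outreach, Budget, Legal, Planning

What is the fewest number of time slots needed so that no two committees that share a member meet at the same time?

IT, Budget, Legal, Planning, Strategy pairwise conflict, so at least 5 time slots are needed.
5 time slots suffice: time slot 1 → {Outreach, Legal}; time slot 2 → {IT, Hiring}; time slot 3 → {Audit, Strategy}; time slot 4 → {Budget}; time slot 5 → {Planning}. Every pair that conflicts lands in different time slots.

5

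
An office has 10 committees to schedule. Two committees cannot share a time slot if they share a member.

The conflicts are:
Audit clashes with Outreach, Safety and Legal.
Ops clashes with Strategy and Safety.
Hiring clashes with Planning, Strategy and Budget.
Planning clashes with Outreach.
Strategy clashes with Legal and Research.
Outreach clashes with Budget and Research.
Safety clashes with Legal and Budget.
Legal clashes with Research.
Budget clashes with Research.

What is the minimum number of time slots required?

Audit, Safety, Legal all conflict with each other, so at least 3 time slots are needed.
Using 3 time slots: Audit=3, Ops=2, Hiring=3, Planning=2, Strategy=1, Outreach=1, Safety=1, Legal=2, Budget=2, Research=3. Each listed conflict is separated.

3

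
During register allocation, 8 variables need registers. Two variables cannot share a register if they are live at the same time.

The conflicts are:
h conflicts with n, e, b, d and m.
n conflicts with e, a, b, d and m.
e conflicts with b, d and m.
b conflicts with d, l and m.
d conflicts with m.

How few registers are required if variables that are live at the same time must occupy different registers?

6

h, n, e, b, d, m are mutually in conflict, so at least 6 registers are needed.
Using 6 registers: h=6, n=2, e=5, a=1, b=1, d=4, l=2, m=3. Each listed conflict is separated.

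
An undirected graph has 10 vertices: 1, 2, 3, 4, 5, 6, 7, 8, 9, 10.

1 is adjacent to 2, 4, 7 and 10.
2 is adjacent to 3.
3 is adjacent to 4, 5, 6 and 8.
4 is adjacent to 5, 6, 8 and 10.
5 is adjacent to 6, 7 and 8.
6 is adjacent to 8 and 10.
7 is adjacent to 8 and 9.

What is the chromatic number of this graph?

3, 4, 5, 6, 8 are pairwise adjacent (a clique of size 5), so at least 5 colors are needed.
5 colors suffice: color a → {2, 4, 7}; color b → {1, 3, 9}; color c → {6}; color d → {5, 10}; color e → {8}. Each edge has distinct colors on its endpoints.

5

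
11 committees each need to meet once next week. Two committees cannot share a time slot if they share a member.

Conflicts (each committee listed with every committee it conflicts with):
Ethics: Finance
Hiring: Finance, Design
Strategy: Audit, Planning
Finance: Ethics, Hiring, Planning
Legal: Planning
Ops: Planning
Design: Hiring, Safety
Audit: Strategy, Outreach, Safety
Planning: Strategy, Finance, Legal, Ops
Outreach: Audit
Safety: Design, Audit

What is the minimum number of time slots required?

3

The cycle Safety-Audit-Strategy-Planning-Finance-Hiring-Design-Safety has odd length 7, so it cannot be 2-colored; at least 3 time slots are needed.
3 time slots suffice: time slot 1 → {Ethics, Design, Audit, Planning}; time slot 2 → {Strategy, Finance, Legal, Ops, Outreach, Safety}; time slot 3 → {Hiring}. Each listed conflict is separated.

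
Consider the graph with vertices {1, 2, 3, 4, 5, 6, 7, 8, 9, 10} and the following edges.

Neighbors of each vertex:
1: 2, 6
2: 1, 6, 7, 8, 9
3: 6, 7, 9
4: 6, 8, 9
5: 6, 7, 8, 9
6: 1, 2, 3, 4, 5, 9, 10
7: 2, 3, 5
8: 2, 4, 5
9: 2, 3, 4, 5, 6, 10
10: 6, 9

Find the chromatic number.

5, 6, 9 are mutually adjacent, so at least 3 colors are needed.
3 colors suffice: color a → {6, 7, 8}; color b → {1, 9}; color c → {2, 3, 4, 5, 10}. Each edge has distinct colors on its endpoints.

3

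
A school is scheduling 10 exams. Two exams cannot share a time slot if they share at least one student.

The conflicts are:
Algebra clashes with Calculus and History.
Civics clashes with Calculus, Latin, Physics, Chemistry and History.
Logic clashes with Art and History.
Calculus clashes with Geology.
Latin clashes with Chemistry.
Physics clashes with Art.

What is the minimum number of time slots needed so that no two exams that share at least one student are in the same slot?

Civics, Latin, Chemistry are mutually in conflict, so at least 3 time slots are needed.
3 time slots suffice: time slot 1 → {Algebra, Civics, Logic, Geology}; time slot 2 → {Calculus, Latin, Physics, History}; time slot 3 → {Chemistry, Art}. Each listed conflict is separated.

3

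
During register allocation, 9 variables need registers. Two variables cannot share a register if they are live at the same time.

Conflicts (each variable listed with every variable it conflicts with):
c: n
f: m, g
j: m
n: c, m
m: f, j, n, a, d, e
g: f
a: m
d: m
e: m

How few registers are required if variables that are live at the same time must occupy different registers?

m and a conflict, so at least 2 registers are needed.
2 registers suffice: c=1, f=2, j=2, n=2, m=1, g=1, a=2, d=2, e=2. No two conflicting variables share a register.

2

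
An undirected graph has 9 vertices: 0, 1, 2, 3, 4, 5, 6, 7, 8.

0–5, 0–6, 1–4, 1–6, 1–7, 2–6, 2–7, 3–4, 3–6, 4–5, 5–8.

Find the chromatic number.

3

The cycle 5-0-6-3-4-5 has odd length 5, so it cannot be 2-colored; at least 3 colors are needed.
3 colors suffice: 0=blue, 1=blue, 2=blue, 3=blue, 4=green, 5=red, 6=red, 7=red, 8=blue. Every edge joins two different colors.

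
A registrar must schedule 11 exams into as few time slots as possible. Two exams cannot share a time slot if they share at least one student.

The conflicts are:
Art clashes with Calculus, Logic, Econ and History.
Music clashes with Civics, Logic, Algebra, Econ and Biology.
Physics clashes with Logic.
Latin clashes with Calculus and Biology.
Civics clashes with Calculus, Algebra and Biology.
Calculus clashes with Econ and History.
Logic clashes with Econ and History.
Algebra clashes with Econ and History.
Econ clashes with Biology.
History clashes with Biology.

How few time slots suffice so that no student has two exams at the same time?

3

Art, Logic, History all conflict with each other, so at least 3 time slots are needed.
Using 3 time slots: Art=2, Music=2, Physics=1, Latin=1, Civics=1, Calculus=3, Logic=3, Algebra=3, Econ=1, History=1, Biology=3. No two conflicting exams share a time slot.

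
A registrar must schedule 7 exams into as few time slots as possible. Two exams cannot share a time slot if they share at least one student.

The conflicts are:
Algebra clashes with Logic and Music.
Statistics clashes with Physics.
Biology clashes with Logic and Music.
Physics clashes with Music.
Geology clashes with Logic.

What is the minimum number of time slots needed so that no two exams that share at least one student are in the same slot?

2

Statistics and Physics conflict, so at least 2 time slots are needed.
A valid assignment using 2 time slots: Algebra=2, Statistics=1, Biology=2, Physics=2, Geology=2, Logic=1, Music=1. Every pair that conflicts lands in different time slots.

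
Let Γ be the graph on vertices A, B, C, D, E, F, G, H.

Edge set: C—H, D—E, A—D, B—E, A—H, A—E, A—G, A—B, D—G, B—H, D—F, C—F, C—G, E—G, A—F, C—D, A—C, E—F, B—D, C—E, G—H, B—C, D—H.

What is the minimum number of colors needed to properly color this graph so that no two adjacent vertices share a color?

5

A, C, D, E, F form a clique, so at least 5 colors are needed.
One proper 5-coloring: A=red, B=purple, C=green, D=blue, E=yellow, F=purple, G=purple, H=yellow. No two adjacent vertices share a color.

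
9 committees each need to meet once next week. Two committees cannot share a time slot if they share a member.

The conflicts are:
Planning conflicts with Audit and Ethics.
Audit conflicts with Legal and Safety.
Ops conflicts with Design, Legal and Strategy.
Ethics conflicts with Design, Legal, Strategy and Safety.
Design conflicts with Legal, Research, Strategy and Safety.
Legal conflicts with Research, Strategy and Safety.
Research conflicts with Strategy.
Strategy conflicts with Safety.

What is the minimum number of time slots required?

5

Ethics, Design, Legal, Strategy, Safety all conflict with each other, so at least 5 time slots are needed.
A valid assignment using 5 time slots: Planning=1, Audit=2, Ops=4, Ethics=5, Design=2, Legal=1, Research=4, Strategy=3, Safety=4. Every pair that conflicts lands in different time slots.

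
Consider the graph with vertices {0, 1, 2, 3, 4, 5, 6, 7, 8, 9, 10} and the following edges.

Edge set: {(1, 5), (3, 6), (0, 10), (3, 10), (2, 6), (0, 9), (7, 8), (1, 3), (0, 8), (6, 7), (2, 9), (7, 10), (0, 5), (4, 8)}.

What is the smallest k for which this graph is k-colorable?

3

The cycle 3-10-0-5-1-3 has odd length 5, so it cannot be 2-colored; at least 3 colors are needed.
3 colors suffice: color a → {0, 1, 4, 6}; color b → {2, 5, 8, 10}; color c → {3, 7, 9}. No two adjacent vertices share a color.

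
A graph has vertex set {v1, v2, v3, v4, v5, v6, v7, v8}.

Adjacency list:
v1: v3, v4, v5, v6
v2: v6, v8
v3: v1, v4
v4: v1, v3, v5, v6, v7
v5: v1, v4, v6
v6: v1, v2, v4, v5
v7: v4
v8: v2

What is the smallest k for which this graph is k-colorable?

4

v1, v4, v5, v6 form a clique, so at least 4 colors are needed.
4 colors suffice: color red → {v2, v4}; color blue → {v1, v7, v8}; color green → {v3, v6}; color yellow → {v5}. Each edge has distinct colors on its endpoints.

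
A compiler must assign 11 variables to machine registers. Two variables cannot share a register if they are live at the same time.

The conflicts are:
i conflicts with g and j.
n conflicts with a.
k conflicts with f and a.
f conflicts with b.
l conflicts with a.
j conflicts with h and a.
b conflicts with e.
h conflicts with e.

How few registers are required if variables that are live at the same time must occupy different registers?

3

The cycle h-j-a-k-f-b-e-h has odd length 7, so it cannot be 2-colored; at least 3 registers are needed.
3 registers suffice: register 1 → {i, f, a, e}; register 2 → {g, n, k, l, j, b}; register 3 → {h}. Every pair that conflicts lands in different registers.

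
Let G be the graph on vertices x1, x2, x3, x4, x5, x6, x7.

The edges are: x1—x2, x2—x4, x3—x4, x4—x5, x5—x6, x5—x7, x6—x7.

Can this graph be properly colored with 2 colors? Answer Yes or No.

x5, x6, x7 are pairwise adjacent, so at least 3 colors are needed.
So 2 colors are not enough.

No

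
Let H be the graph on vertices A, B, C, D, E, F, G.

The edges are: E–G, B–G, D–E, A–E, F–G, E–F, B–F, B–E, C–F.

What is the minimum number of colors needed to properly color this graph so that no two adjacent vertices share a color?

B, E, F, G form a clique, so at least 4 colors are needed.
4 colors suffice: color red → {C, E}; color blue → {A, D, F}; color green → {G}; color yellow → {B}. Each edge has distinct colors on its endpoints.

4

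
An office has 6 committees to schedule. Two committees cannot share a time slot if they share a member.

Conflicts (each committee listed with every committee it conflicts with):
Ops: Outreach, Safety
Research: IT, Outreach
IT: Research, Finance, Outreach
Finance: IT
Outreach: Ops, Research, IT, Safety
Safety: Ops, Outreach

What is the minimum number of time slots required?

Ops, Outreach, Safety pairwise conflict, so at least 3 time slots are needed.
3 time slots suffice: time slot 1 → {Finance, Outreach}; time slot 2 → {Ops, IT}; time slot 3 → {Research, Safety}. No two conflicting committees share a time slot.

3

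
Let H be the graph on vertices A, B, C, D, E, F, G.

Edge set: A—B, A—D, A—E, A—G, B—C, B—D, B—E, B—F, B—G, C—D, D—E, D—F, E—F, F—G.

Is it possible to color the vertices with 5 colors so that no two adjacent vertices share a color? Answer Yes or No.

The chromatic number is 4. A, B, D, E are mutually adjacent (a clique of size 4), so at least 4 colors are needed.
4 colors suffice: color red → {B}; color blue → {D, G}; color green → {A, C, F}; color yellow → {E}.
Since 5 ≥ 4, a proper 5-coloring certainly exists.

Yes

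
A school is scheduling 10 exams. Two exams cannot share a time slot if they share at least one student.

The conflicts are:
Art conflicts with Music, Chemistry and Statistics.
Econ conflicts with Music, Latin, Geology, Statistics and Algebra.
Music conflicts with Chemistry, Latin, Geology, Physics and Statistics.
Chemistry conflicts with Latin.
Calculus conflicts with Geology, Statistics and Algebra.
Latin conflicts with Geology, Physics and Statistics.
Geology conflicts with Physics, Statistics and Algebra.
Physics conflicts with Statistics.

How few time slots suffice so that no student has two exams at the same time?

Music, Latin, Geology, Physics, Statistics all conflict with each other, so at least 5 time slots are needed.
5 time slots suffice: time slot 1 → {Music, Calculus}; time slot 2 → {Chemistry, Statistics, Algebra}; time slot 3 → {Art, Geology}; time slot 4 → {Latin}; time slot 5 → {Econ, Physics}. Each listed conflict is separated.

5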